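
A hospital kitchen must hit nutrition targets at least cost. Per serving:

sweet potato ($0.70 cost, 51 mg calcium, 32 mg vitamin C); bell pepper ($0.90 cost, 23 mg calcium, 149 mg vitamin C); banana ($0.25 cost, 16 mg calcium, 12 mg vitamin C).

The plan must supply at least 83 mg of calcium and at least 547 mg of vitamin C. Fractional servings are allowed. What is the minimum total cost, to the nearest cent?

$3.30

An LP optimum is at a vertex; with two nutrient constraints at most two foods are used. Check each candidate.
sweet potato only: max(83/51, 547/32) = 17.09 servings → $11.97.
bell pepper only: max(83/23, 547/149) = 3.671 servings → $3.30.
banana only: max(83/16, 547/12) = 45.58 servings → $11.40.
sweet potato + bell pepper with both targets exact would need a negative amount; discard.
sweet potato + banana: the both-tight solution has a negative serving — not a feasible corner.
bell pepper + banana: the both-tight solution has a negative serving — not a feasible corner.
Cheapest feasible corner: $3.30.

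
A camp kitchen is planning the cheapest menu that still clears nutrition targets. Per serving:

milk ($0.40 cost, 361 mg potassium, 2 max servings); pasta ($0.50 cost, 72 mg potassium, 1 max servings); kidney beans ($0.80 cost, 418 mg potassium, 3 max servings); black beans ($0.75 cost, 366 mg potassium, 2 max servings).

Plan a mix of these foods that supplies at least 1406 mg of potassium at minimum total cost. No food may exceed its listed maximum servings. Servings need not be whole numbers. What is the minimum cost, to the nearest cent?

Cost per mg of potassium: milk $0.0011, kidney beans $0.0019, black beans $0.0020, pasta $0.0069.
Take 2 servings of milk: +722.0 mg potassium for $0.80 (total $0.80, still need 684.0 mg).
Take 1.636 servings of kidney beans: +684.0 mg potassium for $1.31 (total $2.11, still need 0.0 mg).
Filling from the cheapest source first is optimal under one linear minimum: $2.11.

$2.11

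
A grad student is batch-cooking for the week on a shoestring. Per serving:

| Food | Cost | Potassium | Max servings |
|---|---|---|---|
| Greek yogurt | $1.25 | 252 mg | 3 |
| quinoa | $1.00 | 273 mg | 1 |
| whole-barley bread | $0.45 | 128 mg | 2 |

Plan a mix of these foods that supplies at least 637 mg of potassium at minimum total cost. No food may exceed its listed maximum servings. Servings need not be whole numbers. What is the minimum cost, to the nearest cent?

$2.44

Cost per mg of potassium: whole-barley bread $0.0035, quinoa $0.0037, Greek yogurt $0.0050.
Take 2 servings of whole-barley bread: +256.0 mg potassium for $0.90 (total $0.90, still need 381.0 mg).
Take 1 serving of quinoa: +273.0 mg potassium for $1.00 (total $1.90, still need 108.0 mg).
Take 0.4286 servings of Greek yogurt: +108.0 mg potassium for $0.54 (total $2.44, still need 0.0 mg).
Greedy by cheapest-per-mg is optimal for a single linear constraint, so the minimum cost is $2.44.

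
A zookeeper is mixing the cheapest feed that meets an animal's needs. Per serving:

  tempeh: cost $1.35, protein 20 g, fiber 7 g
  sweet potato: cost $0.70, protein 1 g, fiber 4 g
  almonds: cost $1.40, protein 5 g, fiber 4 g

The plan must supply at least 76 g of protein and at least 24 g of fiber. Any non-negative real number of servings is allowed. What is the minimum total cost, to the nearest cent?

$5.13

At the optimum either one food covers both requirements or two foods hit both targets exactly; no other combination can be cheaper.
tempeh only: max(76/20, 24/7) = 3.8 servings → $5.13.
sweet potato only: max(76/1, 24/4) = 76 servings → $53.20.
almonds only: max(76/5, 24/4) = 15.2 servings → $21.28.
tempeh + sweet potato with both targets exact would need a negative amount; discard.
tempeh + almonds: the both-tight solution has a negative serving — not a feasible corner.
sweet potato + almonds: the both-tight solution has a negative serving — not a feasible corner.
So the least-cost plan costs $5.13.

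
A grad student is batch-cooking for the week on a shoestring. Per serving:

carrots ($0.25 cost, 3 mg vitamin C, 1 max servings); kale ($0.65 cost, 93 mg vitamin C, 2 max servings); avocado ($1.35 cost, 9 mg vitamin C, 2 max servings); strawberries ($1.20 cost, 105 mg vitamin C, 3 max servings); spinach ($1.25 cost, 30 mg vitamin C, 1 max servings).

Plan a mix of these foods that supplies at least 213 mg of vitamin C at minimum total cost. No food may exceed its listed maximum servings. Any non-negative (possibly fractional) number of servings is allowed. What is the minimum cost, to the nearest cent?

$1.61

Cost per mg of vitamin C: kale $0.0070, strawberries $0.0114, spinach $0.0417, carrots $0.0833, avocado $0.1500.
Take 2 servings of kale: +186.0 mg vitamin C for $1.30 (total $1.30, still need 27.0 mg).
Take 0.2571 servings of strawberries: +27.0 mg vitamin C for $0.31 (total $1.61, still need 0.0 mg).
Filling from the cheapest source first is optimal under one linear minimum: $1.61.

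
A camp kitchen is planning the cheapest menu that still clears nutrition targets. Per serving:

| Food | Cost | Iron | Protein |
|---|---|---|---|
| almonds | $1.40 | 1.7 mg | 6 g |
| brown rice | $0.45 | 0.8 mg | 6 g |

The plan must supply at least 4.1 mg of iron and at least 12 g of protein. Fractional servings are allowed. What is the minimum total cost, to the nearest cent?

$2.31

The cheapest plan sits at a corner of the feasible region — with two constraints it uses at most two foods.
almonds only: max(4.1/1.7, 12/6) = 2.412 servings → $3.38.
brown rice only: max(4.1/0.8, 12/6) = 5.125 servings → $2.31.
almonds + brown rice: intersection lies outside the first quadrant.
So the least-cost plan costs $2.31.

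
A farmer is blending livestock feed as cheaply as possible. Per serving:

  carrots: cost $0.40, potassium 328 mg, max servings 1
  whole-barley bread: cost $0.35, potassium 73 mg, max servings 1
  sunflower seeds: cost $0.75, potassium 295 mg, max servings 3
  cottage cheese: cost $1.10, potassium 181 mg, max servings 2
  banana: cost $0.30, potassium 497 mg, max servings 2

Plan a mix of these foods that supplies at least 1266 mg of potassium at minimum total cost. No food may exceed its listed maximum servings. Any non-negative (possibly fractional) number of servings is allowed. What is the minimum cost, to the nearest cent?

Cost per mg of potassium: banana $0.0006, carrots $0.0012, sunflower seeds $0.0025, whole-barley bread $0.0048, cottage cheese $0.0061.
Take 2 servings of banana: +994.0 mg potassium for $0.60 (total $0.60, still need 272.0 mg).
Take 0.8293 servings of carrots: +272.0 mg potassium for $0.33 (total $0.93, still need 0.0 mg).
Filling from the cheapest source first is optimal under one linear minimum: $0.93.

$0.93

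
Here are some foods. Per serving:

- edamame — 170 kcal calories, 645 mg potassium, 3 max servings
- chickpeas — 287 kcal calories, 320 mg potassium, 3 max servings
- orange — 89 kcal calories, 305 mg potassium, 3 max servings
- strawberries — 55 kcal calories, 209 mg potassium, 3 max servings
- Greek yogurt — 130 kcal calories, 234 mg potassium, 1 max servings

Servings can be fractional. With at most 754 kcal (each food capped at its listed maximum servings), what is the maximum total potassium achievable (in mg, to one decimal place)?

2832.7 mg

Potassium per kcal: strawberries 3.8, edamame 3.794, orange 3.427, Greek yogurt 1.8, chickpeas 1.115.
Take 3 servings of strawberries: uses 165 kcal, +627.0 mg potassium (running total 627.0 mg).
Take 3 servings of edamame: uses 510 kcal, +1935.0 mg potassium (running total 2562.0 mg).
Take 0.8876 servings of orange: uses 79 kcal, +270.7 mg potassium (running total 2832.7 mg).
Greedy by best ratio exhausts the calories allowance optimally: 2832.7 mg.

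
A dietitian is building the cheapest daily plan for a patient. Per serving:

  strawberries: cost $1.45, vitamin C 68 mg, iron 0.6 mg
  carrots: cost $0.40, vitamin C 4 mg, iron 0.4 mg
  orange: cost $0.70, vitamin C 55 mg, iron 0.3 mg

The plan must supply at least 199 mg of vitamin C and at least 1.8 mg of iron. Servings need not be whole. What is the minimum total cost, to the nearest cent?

$3.19

At the optimum either one food covers both requirements or two foods hit both targets exactly; no other combination can be cheaper.
strawberries only: max(199/68, 1.8/0.6) = 3 servings → $4.35.
carrots only: max(199/4, 1.8/0.4) = 49.75 servings → $19.90.
orange only: max(199/55, 1.8/0.3) = 6 servings → $4.20.
strawberries + carrots with both tight: 2.919 servings and 0.121 servings → $4.28.
strawberries + orange with both targets exact would need a negative amount; discard.
carrots + orange with both tight: 1.889 servings and 3.481 servings → $3.19.
The minimum over all feasible corners is $3.19.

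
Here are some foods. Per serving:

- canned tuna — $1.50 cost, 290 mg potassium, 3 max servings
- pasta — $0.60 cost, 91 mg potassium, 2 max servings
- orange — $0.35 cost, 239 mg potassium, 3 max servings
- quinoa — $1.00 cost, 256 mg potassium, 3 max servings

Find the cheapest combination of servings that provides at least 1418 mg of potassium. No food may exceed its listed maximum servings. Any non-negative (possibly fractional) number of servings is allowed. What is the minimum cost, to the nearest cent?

$3.79

Cost per mg of potassium: orange $0.0015, quinoa $0.0039, canned tuna $0.0052, pasta $0.0066.
Take 3 servings of orange: +717.0 mg potassium for $1.05 (total $1.05, still need 701.0 mg).
Take 2.738 servings of quinoa: +701.0 mg potassium for $2.74 (total $3.79, still need 0.0 mg).
Filling from the cheapest source first is optimal under one linear minimum: $3.79.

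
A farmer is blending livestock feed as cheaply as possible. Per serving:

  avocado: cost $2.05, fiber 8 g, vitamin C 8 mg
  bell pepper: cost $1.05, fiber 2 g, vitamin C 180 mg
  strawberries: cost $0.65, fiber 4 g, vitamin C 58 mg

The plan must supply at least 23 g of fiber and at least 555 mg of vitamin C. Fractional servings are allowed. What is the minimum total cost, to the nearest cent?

Minimising a linear cost over {fiber ≥ 23, vitamin C ≥ 555, servings ≥ 0} — the optimum is at a vertex, using one or two foods.
avocado only: max(23/8, 555/8) = 69.38 servings → $142.22.
bell pepper only: max(23/2, 555/180) = 11.5 servings → $12.07.
strawberries only: max(23/4, 555/58) = 9.569 servings → $6.22.
avocado + bell pepper with both tight: 2.128 servings and 2.989 servings → $7.50.
avocado + strawberries: intersection lies outside the first quadrant.
bell pepper + strawberries with both tight: 1.467 servings and 5.017 servings → $4.80.
The minimum over all feasible corners is $4.80.

$4.80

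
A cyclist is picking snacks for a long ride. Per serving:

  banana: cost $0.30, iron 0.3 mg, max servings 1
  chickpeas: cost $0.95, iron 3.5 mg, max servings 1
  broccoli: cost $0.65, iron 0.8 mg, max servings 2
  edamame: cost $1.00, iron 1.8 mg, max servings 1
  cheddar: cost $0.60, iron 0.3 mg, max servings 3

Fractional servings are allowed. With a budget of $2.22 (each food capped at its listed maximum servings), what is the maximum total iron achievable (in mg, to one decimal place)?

Iron per dollar: chickpeas 3.684, edamame 1.8, broccoli 1.231, banana 1, cheddar 0.5.
Take 1 serving of chickpeas: spends $0.95, +3.5 mg iron (running total 3.5 mg).
Take 1 serving of edamame: spends $1.00, +1.8 mg iron (running total 5.3 mg).
Take 0.4154 servings of broccoli: spends $0.27, +0.3 mg iron (running total 5.6 mg).
Filling greedily by iron-per-dollar is optimal for one linear limit, giving 5.6 mg.

5.6 mg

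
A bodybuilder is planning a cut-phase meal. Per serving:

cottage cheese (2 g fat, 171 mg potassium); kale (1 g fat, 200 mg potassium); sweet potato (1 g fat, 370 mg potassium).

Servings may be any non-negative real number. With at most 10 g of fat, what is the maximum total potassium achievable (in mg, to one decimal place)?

3700.0 mg

Potassium per g fat: sweet potato 370, kale 200, cottage cheese 85.5.
With no serving limits, spend the whole fat allowance on sweet potato: 10 g / 1 g × 370 mg = 3700.0 mg.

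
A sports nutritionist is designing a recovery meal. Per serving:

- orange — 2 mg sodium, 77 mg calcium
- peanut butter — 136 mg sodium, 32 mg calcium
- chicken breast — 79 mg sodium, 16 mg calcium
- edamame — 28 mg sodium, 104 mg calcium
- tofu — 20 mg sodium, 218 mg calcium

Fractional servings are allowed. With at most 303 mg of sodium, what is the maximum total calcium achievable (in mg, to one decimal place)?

11665.5 mg

Calcium per mg sodium: orange 38.5, tofu 10.9, edamame 3.714, peanut butter 0.2353, chicken breast 0.2025.
With no serving limits, spend the whole sodium allowance on orange: 303 mg / 2 mg × 77 mg = 11665.5 mg.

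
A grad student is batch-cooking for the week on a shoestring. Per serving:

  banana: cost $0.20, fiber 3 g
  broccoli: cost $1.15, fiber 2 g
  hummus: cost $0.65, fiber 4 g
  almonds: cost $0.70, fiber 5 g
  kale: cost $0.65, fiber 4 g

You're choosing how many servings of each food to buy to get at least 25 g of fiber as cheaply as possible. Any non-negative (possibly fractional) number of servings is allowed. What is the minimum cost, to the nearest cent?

$1.67

Cost per g of fiber: banana $0.0667, almonds $0.1400, hummus $0.1625, kale $0.1625, broccoli $0.5750.
With no serving limits, use only banana: 25 g / 3 g = 8.333 servings × $0.20 = $1.67.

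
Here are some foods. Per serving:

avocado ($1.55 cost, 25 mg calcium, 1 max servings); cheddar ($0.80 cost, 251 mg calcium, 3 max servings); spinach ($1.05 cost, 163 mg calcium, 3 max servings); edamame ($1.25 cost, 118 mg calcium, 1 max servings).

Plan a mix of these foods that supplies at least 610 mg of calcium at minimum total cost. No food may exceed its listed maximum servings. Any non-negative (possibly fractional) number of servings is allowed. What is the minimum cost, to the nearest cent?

$1.94

Cost per mg of calcium: cheddar $0.0032, spinach $0.0064, edamame $0.0106, avocado $0.0620.
Take 2.43 servings of cheddar: +610.0 mg calcium for $1.94 (total $1.94, still need 0.0 mg).
Filling from the cheapest source first is optimal under one linear minimum: $1.94.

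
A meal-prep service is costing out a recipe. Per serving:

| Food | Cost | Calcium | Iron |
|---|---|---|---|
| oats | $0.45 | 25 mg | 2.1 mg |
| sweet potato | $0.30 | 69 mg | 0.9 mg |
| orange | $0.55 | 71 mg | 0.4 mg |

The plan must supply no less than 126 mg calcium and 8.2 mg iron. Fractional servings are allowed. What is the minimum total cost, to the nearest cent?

The cheapest plan sits at a corner of the feasible region — with two constraints it uses at most two foods.
oats only: max(126/25, 8.2/2.1) = 5.04 servings → $2.27.
sweet potato only: max(126/69, 8.2/0.9) = 9.111 servings → $2.73.
orange only: max(126/71, 8.2/0.4) = 20.5 servings → $11.28.
oats + sweet potato with both tight: 3.696 servings and 0.4869 servings → $1.81.
oats + orange with both tight: 3.823 servings and 0.4285 servings → $1.96.
sweet potato + orange with both targets exact would need a negative amount; discard.
The minimum over all feasible corners is $1.81.

$1.81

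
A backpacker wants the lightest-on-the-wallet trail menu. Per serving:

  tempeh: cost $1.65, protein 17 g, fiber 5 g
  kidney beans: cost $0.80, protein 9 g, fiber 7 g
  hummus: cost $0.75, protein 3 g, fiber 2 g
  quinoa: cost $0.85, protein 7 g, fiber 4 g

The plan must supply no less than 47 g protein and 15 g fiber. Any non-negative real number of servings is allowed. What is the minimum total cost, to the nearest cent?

$4.18

An LP optimum is at a vertex; with two nutrient constraints at most two foods are used. Check each candidate.
tempeh only: max(47/17, 15/5) = 3 servings → $4.95.
kidney beans only: max(47/9, 15/7) = 5.222 servings → $4.18.
hummus only: max(47/3, 15/2) = 15.67 servings → $11.75.
quinoa only: max(47/7, 15/4) = 6.714 servings → $5.71.
tempeh + kidney beans with both tight: 2.622 servings and 0.2703 servings → $4.54.
tempeh + hummus with both tight: 2.579 servings and 1.053 servings → $5.04.
tempeh + quinoa with both tight: 2.515 servings and 0.6061 servings → $4.67.
kidney beans + hummus: the both-tight solution has a negative serving — not a feasible corner.
kidney beans + quinoa: the both-tight solution has a negative serving — not a feasible corner.
hummus + quinoa: intersection lies outside the first quadrant.
Cheapest feasible corner: $4.18.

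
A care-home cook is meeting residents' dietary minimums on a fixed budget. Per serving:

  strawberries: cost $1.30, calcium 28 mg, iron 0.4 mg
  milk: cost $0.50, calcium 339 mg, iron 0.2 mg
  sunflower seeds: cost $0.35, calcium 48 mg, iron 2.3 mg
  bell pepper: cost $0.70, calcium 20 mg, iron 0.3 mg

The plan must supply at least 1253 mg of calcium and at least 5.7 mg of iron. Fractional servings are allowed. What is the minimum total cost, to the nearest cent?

Minimising a linear cost over {calcium ≥ 1253, iron ≥ 5.7, servings ≥ 0} — the optimum is at a vertex, using one or two foods.
strawberries only: max(1253/28, 5.7/0.4) = 44.75 servings → $58.17.
milk only: max(1253/339, 5.7/0.2) = 28.5 servings → $14.25.
sunflower seeds only: max(1253/48, 5.7/2.3) = 26.1 servings → $9.14.
bell pepper only: max(1253/20, 5.7/0.3) = 62.65 servings → $43.85.
strawberries + milk with both tight: 12.94 servings and 2.628 servings → $18.13.
strawberries + sunflower seeds with both targets exact would need a negative amount; discard.
strawberries + bell pepper: the both-tight solution has a negative serving — not a feasible corner.
milk + sunflower seeds with both tight: 3.387 servings and 2.184 servings → $2.46.
milk + bell pepper with both tight: 2.681 servings and 17.21 servings → $13.39.
sunflower seeds + bell pepper: the both-tight solution has a negative serving — not a feasible corner.
So the least-cost plan costs $2.46.

$2.46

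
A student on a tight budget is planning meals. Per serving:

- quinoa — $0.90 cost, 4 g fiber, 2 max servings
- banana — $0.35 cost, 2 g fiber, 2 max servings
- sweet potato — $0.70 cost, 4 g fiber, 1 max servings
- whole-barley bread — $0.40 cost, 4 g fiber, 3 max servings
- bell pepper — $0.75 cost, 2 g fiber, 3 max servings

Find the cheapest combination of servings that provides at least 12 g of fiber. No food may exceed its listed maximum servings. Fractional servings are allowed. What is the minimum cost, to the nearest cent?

$1.20

Cost per g of fiber: whole-barley bread $0.1000, banana $0.1750, sweet potato $0.1750, quinoa $0.2250, bell pepper $0.3750.
Take 3 servings of whole-barley bread: +12.0 g fiber for $1.20 (total $1.20, still need 0.0 g).
Filling from the cheapest source first is optimal under one linear minimum: $1.20.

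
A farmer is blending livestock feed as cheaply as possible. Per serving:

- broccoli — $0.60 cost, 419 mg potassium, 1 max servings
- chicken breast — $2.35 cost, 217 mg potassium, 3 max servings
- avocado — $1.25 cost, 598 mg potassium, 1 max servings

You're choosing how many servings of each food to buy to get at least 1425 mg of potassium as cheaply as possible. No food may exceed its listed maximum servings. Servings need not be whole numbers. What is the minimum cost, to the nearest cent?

Cost per mg of potassium: broccoli $0.0014, avocado $0.0021, chicken breast $0.0108.
Take 1 serving of broccoli: +419.0 mg potassium for $0.60 (total $0.60, still need 1006.0 mg).
Take 1 serving of avocado: +598.0 mg potassium for $1.25 (total $1.85, still need 408.0 mg).
Take 1.88 servings of chicken breast: +408.0 mg potassium for $4.42 (total $6.27, still need 0.0 mg).
Greedy by cheapest-per-mg is optimal for a single linear constraint, so the minimum cost is $6.27.

$6.27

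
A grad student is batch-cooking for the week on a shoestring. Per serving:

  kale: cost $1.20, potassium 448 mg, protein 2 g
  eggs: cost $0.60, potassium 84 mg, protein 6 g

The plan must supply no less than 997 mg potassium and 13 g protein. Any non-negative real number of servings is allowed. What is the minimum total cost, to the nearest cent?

kale only: max(997/448, 13/2) = 6.5 servings → $7.80.
eggs only: max(997/84, 13/6) = 11.87 servings → $7.12.
kale + eggs with both tight: 1.94 servings and 1.52 servings → $3.24.
Cheapest feasible corner: $3.24.

$3.24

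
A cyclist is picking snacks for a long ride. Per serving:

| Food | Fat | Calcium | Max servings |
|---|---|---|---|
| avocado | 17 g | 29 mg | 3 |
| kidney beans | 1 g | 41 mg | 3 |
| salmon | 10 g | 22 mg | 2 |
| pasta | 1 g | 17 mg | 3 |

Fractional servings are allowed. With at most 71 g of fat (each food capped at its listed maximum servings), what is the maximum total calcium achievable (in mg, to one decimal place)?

294.8 mg

Calcium per g fat: kidney beans 41, pasta 17, salmon 2.2, avocado 1.706.
Take 3 servings of kidney beans: uses 3 g fat, +123.0 mg calcium (running total 123.0 mg).
Take 3 servings of pasta: uses 3 g fat, +51.0 mg calcium (running total 174.0 mg).
Take 2 servings of salmon: uses 20 g fat, +44.0 mg calcium (running total 218.0 mg).
Take 2.647 servings of avocado: uses 45 g fat, +76.8 mg calcium (running total 294.8 mg).
Filling greedily by calcium-per-g fat is optimal for one linear limit, giving 294.8 mg.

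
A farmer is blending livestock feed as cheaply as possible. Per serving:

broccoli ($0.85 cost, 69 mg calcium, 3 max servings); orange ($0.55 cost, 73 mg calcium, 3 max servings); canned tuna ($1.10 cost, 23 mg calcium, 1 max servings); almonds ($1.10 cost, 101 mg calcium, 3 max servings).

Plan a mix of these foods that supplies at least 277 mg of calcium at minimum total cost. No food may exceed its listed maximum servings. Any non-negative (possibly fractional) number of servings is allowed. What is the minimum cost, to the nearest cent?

$2.28

Cost per mg of calcium: orange $0.0075, almonds $0.0109, broccoli $0.0123, canned tuna $0.0478.
Take 3 servings of orange: +219.0 mg calcium for $1.65 (total $1.65, still need 58.0 mg).
Take 0.5743 servings of almonds: +58.0 mg calcium for $0.63 (total $2.28, still need 0.0 mg).
Filling from the cheapest source first is optimal under one linear minimum: $2.28.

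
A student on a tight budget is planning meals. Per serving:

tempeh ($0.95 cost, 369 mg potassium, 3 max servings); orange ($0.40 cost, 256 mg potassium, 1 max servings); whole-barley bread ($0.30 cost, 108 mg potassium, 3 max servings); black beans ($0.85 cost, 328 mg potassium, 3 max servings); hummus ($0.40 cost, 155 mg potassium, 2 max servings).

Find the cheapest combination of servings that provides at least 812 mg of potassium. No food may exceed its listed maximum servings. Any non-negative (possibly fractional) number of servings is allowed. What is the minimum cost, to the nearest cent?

Cost per mg of potassium: orange $0.0016, tempeh $0.0026, hummus $0.0026, black beans $0.0026, whole-barley bread $0.0028.
Take 1 serving of orange: +256.0 mg potassium for $0.40 (total $0.40, still need 556.0 mg).
Take 1.507 servings of tempeh: +556.0 mg potassium for $1.43 (total $1.83, still need 0.0 mg).
Greedy by cheapest-per-mg is optimal for a single linear constraint, so the minimum cost is $1.83.

$1.83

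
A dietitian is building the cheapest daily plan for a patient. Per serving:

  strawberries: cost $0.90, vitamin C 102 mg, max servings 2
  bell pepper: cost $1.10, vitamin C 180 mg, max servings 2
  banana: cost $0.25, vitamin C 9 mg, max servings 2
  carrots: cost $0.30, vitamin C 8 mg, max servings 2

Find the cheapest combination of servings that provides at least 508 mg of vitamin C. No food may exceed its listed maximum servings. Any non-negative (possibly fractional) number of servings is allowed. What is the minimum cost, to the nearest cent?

$3.51

Cost per mg of vitamin C: bell pepper $0.0061, strawberries $0.0088, banana $0.0278, carrots $0.0375.
Take 2 servings of bell pepper: +360.0 mg vitamin C for $2.20 (total $2.20, still need 148.0 mg).
Take 1.451 servings of strawberries: +148.0 mg vitamin C for $1.31 (total $3.51, still need 0.0 mg).
Filling from the cheapest source first is optimal under one linear minimum: $3.51.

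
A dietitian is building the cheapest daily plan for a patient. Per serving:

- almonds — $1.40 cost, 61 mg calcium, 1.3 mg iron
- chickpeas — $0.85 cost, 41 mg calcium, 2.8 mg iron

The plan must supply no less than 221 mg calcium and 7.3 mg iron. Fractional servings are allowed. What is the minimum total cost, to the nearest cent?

$4.58

A basic optimal solution has at most two foods positive. Try each food alone and each pair with both targets met exactly.
almonds only: max(221/61, 7.3/1.3) = 5.615 servings → $7.86.
chickpeas only: max(221/41, 7.3/2.8) = 5.39 servings → $4.58.
almonds + chickpeas with both tight: 2.719 servings and 1.345 servings → $4.95.
Cheapest feasible corner: $4.58.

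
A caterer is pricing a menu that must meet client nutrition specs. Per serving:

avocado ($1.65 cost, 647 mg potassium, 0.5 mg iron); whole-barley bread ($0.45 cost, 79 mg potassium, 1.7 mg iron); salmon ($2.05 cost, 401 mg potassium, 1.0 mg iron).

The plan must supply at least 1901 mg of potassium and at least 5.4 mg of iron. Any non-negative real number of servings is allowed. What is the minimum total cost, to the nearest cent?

With two linear requirements the optimum uses one or two foods; enumerate the corners.
avocado only: max(1901/647, 5.4/0.5) = 10.8 servings → $17.82.
whole-barley bread only: max(1901/79, 5.4/1.7) = 24.06 servings → $10.83.
salmon only: max(1901/401, 5.4/1.0) = 5.4 servings → $11.07.
avocado + whole-barley bread with both tight: 2.645 servings and 2.398 servings → $5.44.
avocado + salmon: the both-tight solution has a negative serving — not a feasible corner.
whole-barley bread + salmon with both tight: 0.4387 servings and 4.654 servings → $9.74.
Cheapest feasible corner: $5.44.

$5.44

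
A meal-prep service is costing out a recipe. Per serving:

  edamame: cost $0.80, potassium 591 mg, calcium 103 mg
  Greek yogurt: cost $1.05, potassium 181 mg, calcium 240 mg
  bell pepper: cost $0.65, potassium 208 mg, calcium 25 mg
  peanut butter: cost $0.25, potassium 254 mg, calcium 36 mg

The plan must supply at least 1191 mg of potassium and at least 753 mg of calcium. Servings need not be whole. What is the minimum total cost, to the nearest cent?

A basic optimal solution has at most two foods positive. Try each food alone and each pair with both targets met exactly.
edamame only: max(1191/591, 753/103) = 7.311 servings → $5.85.
Greek yogurt only: max(1191/181, 753/240) = 6.58 servings → $6.91.
bell pepper only: max(1191/208, 753/25) = 30.12 servings → $19.58.
peanut butter only: max(1191/254, 753/36) = 20.92 servings → $5.23.
edamame + Greek yogurt with both tight: 1.214 servings and 2.617 servings → $3.72.
edamame + bell pepper with both targets exact would need a negative amount; discard.
edamame + peanut butter with both targets exact would need a negative amount; discard.
Greek yogurt + bell pepper with both tight: 2.794 servings and 3.294 servings → $5.08.
Greek yogurt + peanut butter with both tight: 2.725 servings and 2.747 servings → $3.55.
bell pepper + peanut butter: the both-tight solution has a negative serving — not a feasible corner.
The minimum over all feasible corners is $3.55.

$3.55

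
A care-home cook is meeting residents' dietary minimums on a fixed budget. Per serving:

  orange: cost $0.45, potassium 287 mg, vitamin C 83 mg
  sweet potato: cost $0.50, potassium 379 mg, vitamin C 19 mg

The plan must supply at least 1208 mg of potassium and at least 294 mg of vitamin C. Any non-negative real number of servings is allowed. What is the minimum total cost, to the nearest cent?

$1.84

orange only: max(1208/287, 294/83) = 4.209 servings → $1.89.
sweet potato only: max(1208/379, 294/19) = 15.47 servings → $7.74.
orange + sweet potato with both tight: 3.402 servings and 0.6109 servings → $1.84.
So the least-cost plan costs $1.84.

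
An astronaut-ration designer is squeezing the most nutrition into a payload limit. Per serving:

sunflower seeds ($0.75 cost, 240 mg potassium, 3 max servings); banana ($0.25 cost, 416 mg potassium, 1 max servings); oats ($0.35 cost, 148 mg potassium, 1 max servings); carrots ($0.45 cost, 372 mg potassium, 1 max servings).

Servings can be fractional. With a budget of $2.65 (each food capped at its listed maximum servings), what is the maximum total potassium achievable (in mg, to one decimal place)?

Potassium per dollar: banana 1664, carrots 826.7, oats 422.9, sunflower seeds 320.
Take 1 serving of banana: spends $0.25, +416.0 mg potassium (running total 416.0 mg).
Take 1 serving of carrots: spends $0.45, +372.0 mg potassium (running total 788.0 mg).
Take 1 serving of oats: spends $0.35, +148.0 mg potassium (running total 936.0 mg).
Take 2.133 servings of sunflower seeds: spends $1.60, +512.0 mg potassium (running total 1448.0 mg).
Greedy by best ratio exhausts the cost allowance optimally: 1448.0 mg.

1448.0 mg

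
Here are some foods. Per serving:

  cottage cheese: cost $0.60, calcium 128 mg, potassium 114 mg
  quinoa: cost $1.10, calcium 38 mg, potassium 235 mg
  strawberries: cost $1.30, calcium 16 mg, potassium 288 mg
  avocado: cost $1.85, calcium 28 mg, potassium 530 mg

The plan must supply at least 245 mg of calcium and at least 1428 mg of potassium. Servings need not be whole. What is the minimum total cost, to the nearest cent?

$5.27

cottage cheese only: max(245/128, 1428/114) = 12.53 servings → $7.52.
quinoa only: max(245/38, 1428/235) = 6.447 servings → $7.09.
strawberries only: max(245/16, 1428/288) = 15.31 servings → $19.91.
avocado only: max(245/28, 1428/530) = 8.75 servings → $16.19.
cottage cheese + quinoa with both tight: 0.1286 servings and 6.014 servings → $6.69.
cottage cheese + strawberries with both tight: 1.362 servings and 4.419 servings → $6.56.
cottage cheese + avocado with both tight: 1.39 servings and 2.395 servings → $5.27.
quinoa + strawberries with both targets exact would need a negative amount; discard.
quinoa + avocado with both targets exact would need a negative amount; discard.
strawberries + avocado with both targets exact would need a negative amount; discard.
The minimum over all feasible corners is $5.27.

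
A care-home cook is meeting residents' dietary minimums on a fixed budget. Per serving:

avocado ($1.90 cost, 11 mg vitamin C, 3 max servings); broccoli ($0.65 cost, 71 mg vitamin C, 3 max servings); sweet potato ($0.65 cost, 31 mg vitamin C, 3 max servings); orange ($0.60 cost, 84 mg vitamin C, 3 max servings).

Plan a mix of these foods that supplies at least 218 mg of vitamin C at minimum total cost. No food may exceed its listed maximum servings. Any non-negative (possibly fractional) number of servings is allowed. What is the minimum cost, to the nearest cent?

Cost per mg of vitamin C: orange $0.0071, broccoli $0.0092, sweet potato $0.0210, avocado $0.1727.
Take 2.595 servings of orange: +218.0 mg vitamin C for $1.56 (total $1.56, still need 0.0 mg).
Greedy by cheapest-per-mg is optimal for a single linear constraint, so the minimum cost is $1.56.

$1.56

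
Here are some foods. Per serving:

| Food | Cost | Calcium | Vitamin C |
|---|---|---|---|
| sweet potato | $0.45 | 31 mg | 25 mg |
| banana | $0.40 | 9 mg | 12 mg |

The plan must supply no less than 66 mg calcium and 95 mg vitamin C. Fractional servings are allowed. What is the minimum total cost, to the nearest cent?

With two linear requirements the optimum uses one or two foods; enumerate the corners.
sweet potato only: max(66/31, 95/25) = 3.8 servings → $1.71.
banana only: max(66/9, 95/12) = 7.917 servings → $3.17.
sweet potato + banana with both targets exact would need a negative amount; discard.
So the least-cost plan costs $1.71.

$1.71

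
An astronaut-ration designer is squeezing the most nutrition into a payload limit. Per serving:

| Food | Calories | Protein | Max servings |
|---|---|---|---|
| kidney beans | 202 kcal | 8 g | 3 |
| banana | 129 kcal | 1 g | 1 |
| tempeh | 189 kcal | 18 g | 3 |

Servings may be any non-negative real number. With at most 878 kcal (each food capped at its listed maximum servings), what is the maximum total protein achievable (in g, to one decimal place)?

66.3 g

Protein per kcal: tempeh 0.09524, kidney beans 0.0396, banana 0.007752.
Take 3 servings of tempeh: uses 567 kcal, +54.0 g protein (running total 54.0 g).
Take 1.54 servings of kidney beans: uses 311 kcal, +12.3 g protein (running total 66.3 g).
Greedy by best ratio exhausts the calories allowance optimally: 66.3 g.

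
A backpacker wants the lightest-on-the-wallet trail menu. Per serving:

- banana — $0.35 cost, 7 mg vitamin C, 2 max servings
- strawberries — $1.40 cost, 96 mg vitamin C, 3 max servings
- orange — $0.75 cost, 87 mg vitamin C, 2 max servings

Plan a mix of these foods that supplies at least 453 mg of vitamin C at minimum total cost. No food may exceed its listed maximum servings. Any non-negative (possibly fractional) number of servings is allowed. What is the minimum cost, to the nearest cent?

$5.57

Cost per mg of vitamin C: orange $0.0086, strawberries $0.0146, banana $0.0500.
Take 2 servings of orange: +174.0 mg vitamin C for $1.50 (total $1.50, still need 279.0 mg).
Take 2.906 servings of strawberries: +279.0 mg vitamin C for $4.07 (total $5.57, still need 0.0 mg).
Filling from the cheapest source first is optimal under one linear minimum: $5.57.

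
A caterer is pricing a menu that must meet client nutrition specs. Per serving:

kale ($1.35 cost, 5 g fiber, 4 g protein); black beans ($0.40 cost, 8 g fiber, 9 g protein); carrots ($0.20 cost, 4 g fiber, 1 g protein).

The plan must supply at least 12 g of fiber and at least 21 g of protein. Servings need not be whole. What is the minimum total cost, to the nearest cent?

Compare the cost at each extreme point of the feasible region.
kale only: max(12/5, 21/4) = 5.25 servings → $7.09.
black beans only: max(12/8, 21/9) = 2.333 servings → $0.93.
carrots only: max(12/4, 21/1) = 21 servings → $4.20.
kale + black beans: the both-tight solution has a negative serving — not a feasible corner.
kale + carrots with both targets exact would need a negative amount; discard.
black beans + carrots: intersection lies outside the first quadrant.
The minimum over all feasible corners is $0.93.

$0.93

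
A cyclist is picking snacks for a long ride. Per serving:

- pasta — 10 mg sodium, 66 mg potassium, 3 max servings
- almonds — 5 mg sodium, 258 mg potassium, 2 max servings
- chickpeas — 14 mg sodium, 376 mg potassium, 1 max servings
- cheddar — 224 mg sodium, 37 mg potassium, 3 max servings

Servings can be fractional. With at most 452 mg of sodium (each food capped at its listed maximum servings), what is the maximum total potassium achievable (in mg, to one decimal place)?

Potassium per mg sodium: almonds 51.6, chickpeas 26.86, pasta 6.6, cheddar 0.1652.
Take 2 servings of almonds: uses 10 mg sodium, +516.0 mg potassium (running total 516.0 mg).
Take 1 serving of chickpeas: uses 14 mg sodium, +376.0 mg potassium (running total 892.0 mg).
Take 3 servings of pasta: uses 30 mg sodium, +198.0 mg potassium (running total 1090.0 mg).
Take 1.777 servings of cheddar: uses 398 mg sodium, +65.7 mg potassium (running total 1155.7 mg).
Filling greedily by potassium-per-mg sodium is optimal for one linear limit, giving 1155.7 mg.

1155.7 mg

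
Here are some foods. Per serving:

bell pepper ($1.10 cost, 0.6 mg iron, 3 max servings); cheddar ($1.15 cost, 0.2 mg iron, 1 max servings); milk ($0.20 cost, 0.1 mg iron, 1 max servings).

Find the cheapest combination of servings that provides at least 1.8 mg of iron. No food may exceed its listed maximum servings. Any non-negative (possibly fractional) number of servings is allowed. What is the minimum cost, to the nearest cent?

Cost per mg of iron: bell pepper $1.8333, milk $2.0000, cheddar $5.7500.
Take 3 servings of bell pepper: +1.8 mg iron for $3.30 (total $3.30, still need 0.0 mg).
Filling from the cheapest source first is optimal under one linear minimum: $3.30.

$3.30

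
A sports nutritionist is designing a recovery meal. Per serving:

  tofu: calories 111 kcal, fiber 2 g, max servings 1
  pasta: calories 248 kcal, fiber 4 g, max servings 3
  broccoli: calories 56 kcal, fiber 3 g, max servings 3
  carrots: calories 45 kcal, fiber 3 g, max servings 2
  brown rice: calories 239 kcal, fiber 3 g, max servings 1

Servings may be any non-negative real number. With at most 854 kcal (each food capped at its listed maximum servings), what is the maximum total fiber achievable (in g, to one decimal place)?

24.8 g

Fiber per kcal: carrots 0.06667, broccoli 0.05357, tofu 0.01802, pasta 0.01613, brown rice 0.01255.
Take 2 servings of carrots: uses 90 kcal, +6.0 g fiber (running total 6.0 g).
Take 3 servings of broccoli: uses 168 kcal, +9.0 g fiber (running total 15.0 g).
Take 1 serving of tofu: uses 111 kcal, +2.0 g fiber (running total 17.0 g).
Take 1.956 servings of pasta: uses 485 kcal, +7.8 g fiber (running total 24.8 g).
Greedy by best ratio exhausts the calories allowance optimally: 24.8 g.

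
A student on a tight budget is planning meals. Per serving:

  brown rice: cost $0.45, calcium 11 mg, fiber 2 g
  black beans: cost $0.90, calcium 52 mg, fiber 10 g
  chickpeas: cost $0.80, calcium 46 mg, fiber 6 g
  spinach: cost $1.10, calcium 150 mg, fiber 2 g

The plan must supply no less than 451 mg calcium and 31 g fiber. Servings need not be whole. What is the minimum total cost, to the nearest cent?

An LP optimum is at a vertex; with two nutrient constraints at most two foods are used. Check each candidate.
brown rice only: max(451/11, 31/2) = 41 servings → $18.45.
black beans only: max(451/52, 31/10) = 8.673 servings → $7.81.
chickpeas only: max(451/46, 31/6) = 9.804 servings → $7.84.
spinach only: max(451/150, 31/2) = 15.5 servings → $17.05.
brown rice + black beans with both targets exact would need a negative amount; discard.
brown rice + chickpeas: the both-tight solution has a negative serving — not a feasible corner.
brown rice + spinach with both tight: 13.48 servings and 2.018 servings → $8.29.
black beans + chickpeas: the both-tight solution has a negative serving — not a feasible corner.
black beans + spinach with both tight: 2.685 servings and 2.076 servings → $4.70.
chickpeas + spinach with both tight: 4.639 servings and 1.584 servings → $5.45.
So the least-cost plan costs $4.70.

$4.70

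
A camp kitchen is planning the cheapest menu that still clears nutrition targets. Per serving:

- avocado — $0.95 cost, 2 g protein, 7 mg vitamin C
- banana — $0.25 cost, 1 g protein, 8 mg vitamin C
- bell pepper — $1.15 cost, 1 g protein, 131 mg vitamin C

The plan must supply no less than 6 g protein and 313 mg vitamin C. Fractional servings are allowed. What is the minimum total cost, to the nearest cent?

avocado only: max(6/2, 313/7) = 44.71 servings → $42.48.
banana only: max(6/1, 313/8) = 39.12 servings → $9.78.
bell pepper only: max(6/1, 313/131) = 6 servings → $6.90.
avocado + banana: intersection lies outside the first quadrant.
avocado + bell pepper with both tight: 1.855 servings and 2.29 servings → $4.40.
banana + bell pepper with both tight: 3.846 servings and 2.154 servings → $3.44.
The minimum over all feasible corners is $3.44.

$3.44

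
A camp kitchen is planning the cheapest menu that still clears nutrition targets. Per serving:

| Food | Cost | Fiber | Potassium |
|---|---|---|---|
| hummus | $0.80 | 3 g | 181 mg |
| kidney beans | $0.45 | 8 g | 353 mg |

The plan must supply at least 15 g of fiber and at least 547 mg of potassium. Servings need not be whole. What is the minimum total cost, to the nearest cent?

Two binding constraints pin down two serving amounts, so the optimal mix uses at most two foods. The candidates are each food alone (scaled to the tighter of fiber/potassium) and each pair with both constraints tight.
hummus only: max(15/3, 547/181) = 5 servings → $4.00.
kidney beans only: max(15/8, 547/353) = 1.875 servings → $0.84.
hummus + kidney beans: the both-tight solution has a negative serving — not a feasible corner.
So the least-cost plan costs $0.84.

$0.84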